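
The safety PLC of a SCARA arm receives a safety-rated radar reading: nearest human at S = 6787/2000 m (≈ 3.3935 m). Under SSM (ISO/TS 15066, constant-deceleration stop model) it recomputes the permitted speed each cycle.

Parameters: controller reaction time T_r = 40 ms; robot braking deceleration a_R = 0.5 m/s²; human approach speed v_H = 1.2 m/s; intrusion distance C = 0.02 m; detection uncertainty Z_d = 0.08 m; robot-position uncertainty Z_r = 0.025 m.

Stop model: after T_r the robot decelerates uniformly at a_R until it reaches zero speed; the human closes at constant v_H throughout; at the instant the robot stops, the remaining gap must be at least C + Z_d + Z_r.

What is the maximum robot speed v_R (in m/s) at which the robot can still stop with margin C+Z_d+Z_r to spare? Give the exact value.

collect terms ⇒ (1)·v_R² + (61/25)·v_R + (-6441/2000) = 0
  disc = (61/25)² − 4·(1)·(-6441/2000) = 47089/2500 ; √disc = 217/50
  v_R = (−(61/25) + 217/50) / (2·(1)) = 19/20 m/s
check:
T_s = v_R/a_R = (19/20)/(1/2) = 1.9000 s
reaction-phase robot travel = 0.9500·0.0400 = 0.0380 m
robot covers 0.9500·1.9000 − ½·0.5000·1.9000² = 0.9025 m while stopping
person approaches 1.2000·(0.0400+1.9000) = 2.3280 m
margins: 0.0200+0.0800+0.0250 = 0.1250 m
sum ≈ 0.0380+0.9025+2.3280+0.1250 ≈ 3.3935 m = S ✓

v_R_max = 19/20 m/s = 0.9500 m/s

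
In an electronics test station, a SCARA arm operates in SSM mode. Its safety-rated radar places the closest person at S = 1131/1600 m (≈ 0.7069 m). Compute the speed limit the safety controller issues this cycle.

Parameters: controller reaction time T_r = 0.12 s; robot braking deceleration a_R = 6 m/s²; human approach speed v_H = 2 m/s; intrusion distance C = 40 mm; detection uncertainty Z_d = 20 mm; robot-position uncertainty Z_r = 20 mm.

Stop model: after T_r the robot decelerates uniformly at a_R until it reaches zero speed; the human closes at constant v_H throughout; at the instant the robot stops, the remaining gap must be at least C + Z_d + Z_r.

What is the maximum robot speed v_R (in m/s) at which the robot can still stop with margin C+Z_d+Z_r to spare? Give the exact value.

v_R_max = 3/4 m/s = 0.7500 m/s

collect terms ⇒ (1/12)·v_R² + (34/75)·v_R + (-619/1600) = 0
  disc = (34/75)² − 4·(1/12)·(-619/1600) = 120409/360000 ; √disc = 347/600
  v_R = (−(34/75) + 347/600) / (2·(1/12)) = 3/4 m/s
check:
stop time T_s = (3/4)/6 = 0.1250 s
robot covers v_R·T_r = 0.7500·0.1200 = 0.0900 m before braking
robot covers 0.7500·0.1250 − ½·6.0000·0.1250² = 0.0469 m while stopping
human closes 2.0000·0.2450 = 0.4900 m
C+Z_d+Z_r = 0.0400+0.0200+0.0200 = 0.0800 m
sum ≈ 0.0900+0.0469+0.4900+0.0800 ≈ 0.7069 m = S ✓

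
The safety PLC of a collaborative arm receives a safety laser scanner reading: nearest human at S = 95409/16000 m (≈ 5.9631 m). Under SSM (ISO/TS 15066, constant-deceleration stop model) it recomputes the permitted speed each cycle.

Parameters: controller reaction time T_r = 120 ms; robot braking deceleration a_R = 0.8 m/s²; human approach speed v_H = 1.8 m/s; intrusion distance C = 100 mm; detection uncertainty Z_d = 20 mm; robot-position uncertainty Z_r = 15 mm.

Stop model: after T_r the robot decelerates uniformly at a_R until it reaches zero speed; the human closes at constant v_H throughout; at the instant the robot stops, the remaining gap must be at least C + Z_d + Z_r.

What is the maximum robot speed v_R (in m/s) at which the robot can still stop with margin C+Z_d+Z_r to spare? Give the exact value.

v_R_max = 33/20 m/s = 1.6500 m/s

at the boundary: (5/8)·v² + (237/100)·v + (-89793/16000) = 0
  disc = (237/100)² − 4·(5/8)·(-89793/16000) = 3143529/160000 ; √disc = 1773/400
  v_R = (−(237/100) + 1773/400) / (2·(5/8)) = 33/20 m/s
check:
braking lasts T_s = (33/20)/(4/5) = 2.0625 s
reaction-phase robot travel = 1.6500·0.1200 = 0.1980 m
robot under decel: 1.6500²/(2·0.8000) = 1.7016 m
person approaches 1.8000·(0.1200+2.0625) = 3.9285 m
margins: 0.1000+0.0200+0.0150 = 0.1350 m
sum ≈ 0.1980+1.7016+3.9285+0.1350 ≈ 5.9631 m = S ✓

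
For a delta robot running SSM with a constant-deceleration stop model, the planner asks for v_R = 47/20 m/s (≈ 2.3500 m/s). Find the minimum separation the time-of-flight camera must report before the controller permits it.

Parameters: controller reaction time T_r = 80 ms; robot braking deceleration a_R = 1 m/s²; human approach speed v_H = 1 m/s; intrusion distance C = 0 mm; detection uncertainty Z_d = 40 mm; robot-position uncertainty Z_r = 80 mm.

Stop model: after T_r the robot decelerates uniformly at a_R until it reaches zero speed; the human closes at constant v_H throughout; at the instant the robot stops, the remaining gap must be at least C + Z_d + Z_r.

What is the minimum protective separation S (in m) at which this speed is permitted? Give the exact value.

S_min = 21997/4000 m = 5.4992 m

T_s = v_R/a_R = (47/20)/1 = 2.3500 s
reaction-phase robot travel = 2.3500·0.0800 = 0.1880 m
braking distance = 2.3500²/(2·1.0000) = 2.7612 m
human over T_r+T_s: 1.0000·(0.0800+2.3500) = 2.4300 m
C+Z_d+Z_r = 0.0000+0.0400+0.0800 = 0.1200 m
S_min ≈ 0.1880+2.7612+2.4300+0.1200  ⇒  S_min = 21997/4000 m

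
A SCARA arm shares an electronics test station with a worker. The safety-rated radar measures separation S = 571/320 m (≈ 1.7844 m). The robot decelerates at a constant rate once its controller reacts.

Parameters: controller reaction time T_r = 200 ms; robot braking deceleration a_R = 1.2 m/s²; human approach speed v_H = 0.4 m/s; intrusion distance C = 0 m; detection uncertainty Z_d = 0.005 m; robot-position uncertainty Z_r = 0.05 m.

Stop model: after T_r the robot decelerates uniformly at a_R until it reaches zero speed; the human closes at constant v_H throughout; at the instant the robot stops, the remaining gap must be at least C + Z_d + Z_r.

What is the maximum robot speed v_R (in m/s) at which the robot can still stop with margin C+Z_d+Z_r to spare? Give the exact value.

collect terms ⇒ (5/12)·v_R² + (8/15)·v_R + (-2639/1600) = 0
  disc = (8/15)² − 4·(5/12)·(-2639/1600) = 43681/14400 ; √disc = 209/120
  v_R = (−(8/15) + 209/120) / (2·(5/12)) = 29/20 m/s
check:
braking lasts T_s = (29/20)/(6/5) = 1.2083 s
robot in T_r: 1.4500·0.2000 = 0.2900 m
robot under decel: 1.4500²/(2·1.2000) = 0.8760 m
human over T_r+T_s: 0.4000·(0.2000+1.2083) = 0.5633 m
C+Z_d+Z_r = 0.0000+0.0050+0.0500 = 0.0550 m
sum ≈ 0.2900+0.8760+0.5633+0.0550 ≈ 1.7844 m = S ✓

v_R_max = 29/20 m/s = 1.4500 m/s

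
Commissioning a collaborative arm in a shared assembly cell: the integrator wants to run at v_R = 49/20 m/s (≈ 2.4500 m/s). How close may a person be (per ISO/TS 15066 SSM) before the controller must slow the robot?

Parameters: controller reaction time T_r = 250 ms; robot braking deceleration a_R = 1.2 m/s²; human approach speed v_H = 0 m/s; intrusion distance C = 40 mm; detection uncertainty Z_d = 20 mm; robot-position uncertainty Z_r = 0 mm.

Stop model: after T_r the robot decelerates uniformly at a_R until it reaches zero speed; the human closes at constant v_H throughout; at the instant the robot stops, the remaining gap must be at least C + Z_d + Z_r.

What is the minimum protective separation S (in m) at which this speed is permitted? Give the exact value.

braking lasts T_s = (49/20)/(6/5) = 2.0417 s
robot covers v_R·T_r = 2.4500·0.2500 = 0.6125 m before braking
robot covers 2.4500·2.0417 − ½·1.2000·2.0417² = 2.5010 m while stopping
person approaches 0.0000·(0.2500+2.0417) = 0.0000 m
residual clearance needed = 0.0400+0.0200+0.0000 = 0.0600 m
S_min ≈ 0.6125+2.5010+0.0000+0.0600  ⇒  S_min = 15233/4800 m

S_min = 15233/4800 m = 3.1735 m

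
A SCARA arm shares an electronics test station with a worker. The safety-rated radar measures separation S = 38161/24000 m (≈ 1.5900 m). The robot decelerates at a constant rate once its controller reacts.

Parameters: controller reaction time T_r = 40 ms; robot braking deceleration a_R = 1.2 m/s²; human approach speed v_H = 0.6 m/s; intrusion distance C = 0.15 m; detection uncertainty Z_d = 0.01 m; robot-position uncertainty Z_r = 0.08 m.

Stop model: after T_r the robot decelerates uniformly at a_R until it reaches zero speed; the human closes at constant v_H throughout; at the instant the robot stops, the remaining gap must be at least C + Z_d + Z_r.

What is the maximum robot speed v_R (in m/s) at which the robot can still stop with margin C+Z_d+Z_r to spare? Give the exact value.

collect terms ⇒ (5/12)·v_R² + (27/50)·v_R + (-1273/960) = 0
  disc = (27/50)² − 4·(5/12)·(-1273/960) = 900601/360000 ; √disc = 949/600
  v_R = (−(27/50) + 949/600) / (2·(5/12)) = 5/4 m/s
check:
stop time T_s = (5/4)/(6/5) = 1.0417 s
robot covers v_R·T_r = 1.2500·0.0400 = 0.0500 m before braking
braking distance = 1.2500²/(2·1.2000) = 0.6510 m
human closes 0.6000·1.0817 = 0.6490 m
margins: 0.1500+0.0100+0.0800 = 0.2400 m
sum ≈ 0.0500+0.6510+0.6490+0.2400 ≈ 1.5900 m = S ✓

v_R_max = 5/4 m/s = 1.2500 m/s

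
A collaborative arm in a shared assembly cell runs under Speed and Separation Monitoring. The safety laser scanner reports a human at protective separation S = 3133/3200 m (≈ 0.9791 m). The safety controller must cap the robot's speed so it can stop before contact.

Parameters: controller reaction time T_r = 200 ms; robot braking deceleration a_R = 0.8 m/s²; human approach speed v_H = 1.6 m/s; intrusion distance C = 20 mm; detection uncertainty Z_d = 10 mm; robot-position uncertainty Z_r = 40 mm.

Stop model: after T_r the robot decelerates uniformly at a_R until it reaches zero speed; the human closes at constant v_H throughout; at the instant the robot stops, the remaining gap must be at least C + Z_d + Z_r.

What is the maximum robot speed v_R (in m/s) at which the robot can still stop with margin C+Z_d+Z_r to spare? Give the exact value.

v_R_max = 1/4 m/s = 0.2500 m/s

quadratic (5/8)·v² + (11/5)·v + (-377/640) = 0
  disc = (11/5)² − 4·(5/8)·(-377/640) = 40401/6400 ; √disc = 201/80
  v_R = (−(11/5) + 201/80) / (2·(5/8)) = 1/4 m/s
check:
braking lasts T_s = (1/4)/(4/5) = 0.3125 s
robot covers v_R·T_r = 0.2500·0.2000 = 0.0500 m before braking
braking distance = 0.2500²/(2·0.8000) = 0.0391 m
human over T_r+T_s: 1.6000·(0.2000+0.3125) = 0.8200 m
residual clearance needed = 0.0200+0.0100+0.0400 = 0.0700 m
sum ≈ 0.0500+0.0391+0.8200+0.0700 ≈ 0.9791 m = S ✓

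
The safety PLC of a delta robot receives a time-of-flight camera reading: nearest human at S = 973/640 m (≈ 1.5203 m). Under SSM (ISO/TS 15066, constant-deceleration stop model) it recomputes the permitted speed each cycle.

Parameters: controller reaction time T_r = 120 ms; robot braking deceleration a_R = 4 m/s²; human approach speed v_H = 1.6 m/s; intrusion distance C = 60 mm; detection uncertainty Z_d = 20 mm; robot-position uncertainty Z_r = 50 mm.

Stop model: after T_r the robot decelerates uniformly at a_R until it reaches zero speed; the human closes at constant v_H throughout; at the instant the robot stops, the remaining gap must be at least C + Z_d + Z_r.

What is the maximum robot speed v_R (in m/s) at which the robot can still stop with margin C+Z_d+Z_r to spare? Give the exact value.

v_R_max = 33/20 m/s = 1.6500 m/s

collect terms ⇒ (1/8)·v_R² + (13/25)·v_R + (-19173/16000) = 0
  disc = (13/25)² − 4·(1/8)·(-19173/16000) = 139129/160000 ; √disc = 373/400
  v_R = (−(13/25) + 373/400) / (2·(1/8)) = 33/20 m/s
check:
stop time T_s = (33/20)/4 = 0.4125 s
robot in T_r: 1.6500·0.1200 = 0.1980 m
robot under decel: 1.6500²/(2·4.0000) = 0.3403 m
human over T_r+T_s: 1.6000·(0.1200+0.4125) = 0.8520 m
margins: 0.0600+0.0200+0.0500 = 0.1300 m
sum ≈ 0.1980+0.3403+0.8520+0.1300 ≈ 1.5203 m = S ✓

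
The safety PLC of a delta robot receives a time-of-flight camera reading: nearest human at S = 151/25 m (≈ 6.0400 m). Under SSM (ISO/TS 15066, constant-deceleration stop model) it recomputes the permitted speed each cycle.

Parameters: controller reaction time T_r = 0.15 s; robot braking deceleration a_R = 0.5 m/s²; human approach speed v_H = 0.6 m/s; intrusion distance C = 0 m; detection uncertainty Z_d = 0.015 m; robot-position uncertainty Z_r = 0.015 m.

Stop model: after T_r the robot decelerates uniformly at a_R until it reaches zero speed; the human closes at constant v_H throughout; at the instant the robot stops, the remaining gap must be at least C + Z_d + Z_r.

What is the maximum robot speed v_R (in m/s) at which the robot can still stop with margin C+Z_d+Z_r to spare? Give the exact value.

collect terms ⇒ (1)·v_R² + (27/20)·v_R + (-148/25) = 0
  disc = (27/20)² − 4·(1)·(-148/25) = 10201/400 ; √disc = 101/20
  v_R = (−(27/20) + 101/20) / (2·(1)) = 37/20 m/s
check:
stop time T_s = (37/20)/(1/2) = 3.7000 s
reaction-phase robot travel = 1.8500·0.1500 = 0.2775 m
robot under decel: 1.8500²/(2·0.5000) = 3.4225 m
person approaches 0.6000·(0.1500+3.7000) = 2.3100 m
margins: 0.0000+0.0150+0.0150 = 0.0300 m
sum ≈ 0.2775+3.4225+2.3100+0.0300 ≈ 6.0400 m = S ✓

v_R_max = 37/20 m/s = 1.8500 m/s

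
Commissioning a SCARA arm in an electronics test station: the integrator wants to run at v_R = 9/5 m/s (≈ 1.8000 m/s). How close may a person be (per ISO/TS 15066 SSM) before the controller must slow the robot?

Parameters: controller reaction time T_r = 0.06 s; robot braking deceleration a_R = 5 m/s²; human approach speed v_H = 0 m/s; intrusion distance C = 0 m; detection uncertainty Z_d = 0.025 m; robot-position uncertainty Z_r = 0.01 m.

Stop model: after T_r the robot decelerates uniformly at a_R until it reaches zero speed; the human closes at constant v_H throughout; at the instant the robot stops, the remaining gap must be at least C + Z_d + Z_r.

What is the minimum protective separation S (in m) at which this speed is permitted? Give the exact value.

stop time T_s = (9/5)/5 = 0.3600 s
robot in T_r: 1.8000·0.0600 = 0.1080 m
robot covers 1.8000·0.3600 − ½·5.0000·0.3600² = 0.3240 m while stopping
human over T_r+T_s: 0.0000·(0.0600+0.3600) = 0.0000 m
C+Z_d+Z_r = 0.0000+0.0250+0.0100 = 0.0350 m
S_min ≈ 0.1080+0.3240+0.0000+0.0350  ⇒  S_min = 467/1000 m

S_min = 467/1000 m = 0.4670 m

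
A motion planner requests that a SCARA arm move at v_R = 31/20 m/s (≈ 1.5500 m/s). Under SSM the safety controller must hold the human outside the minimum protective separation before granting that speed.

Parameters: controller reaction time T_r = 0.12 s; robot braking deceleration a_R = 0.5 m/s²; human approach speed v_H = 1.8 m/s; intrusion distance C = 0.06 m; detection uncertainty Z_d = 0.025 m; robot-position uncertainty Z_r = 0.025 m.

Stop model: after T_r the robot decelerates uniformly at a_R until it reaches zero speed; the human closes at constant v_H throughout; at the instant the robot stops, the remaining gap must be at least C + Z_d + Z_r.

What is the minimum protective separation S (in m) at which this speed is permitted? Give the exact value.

S_min = 16989/2000 m = 8.4945 m

stop time T_s = (31/20)/(1/2) = 3.1000 s
reaction-phase robot travel = 1.5500·0.1200 = 0.1860 m
braking distance = 1.5500²/(2·0.5000) = 2.4025 m
human closes 1.8000·3.2200 = 5.7960 m
C+Z_d+Z_r = 0.0600+0.0250+0.0250 = 0.1100 m
S_min ≈ 0.1860+2.4025+5.7960+0.1100  ⇒  S_min = 16989/2000 m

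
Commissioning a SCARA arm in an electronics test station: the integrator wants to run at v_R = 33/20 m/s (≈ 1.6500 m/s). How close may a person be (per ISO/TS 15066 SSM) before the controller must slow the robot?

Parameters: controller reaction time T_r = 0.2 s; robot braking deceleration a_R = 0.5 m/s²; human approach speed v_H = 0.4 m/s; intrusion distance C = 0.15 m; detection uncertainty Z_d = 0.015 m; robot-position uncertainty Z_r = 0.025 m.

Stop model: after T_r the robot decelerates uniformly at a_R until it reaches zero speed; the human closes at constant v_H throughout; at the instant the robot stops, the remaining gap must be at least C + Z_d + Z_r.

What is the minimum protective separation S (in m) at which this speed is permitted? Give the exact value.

S_min = 1857/400 m = 4.6425 m

braking lasts T_s = (33/20)/(1/2) = 3.3000 s
robot in T_r: 1.6500·0.2000 = 0.3300 m
robot under decel: 1.6500²/(2·0.5000) = 2.7225 m
human over T_r+T_s: 0.4000·(0.2000+3.3000) = 1.4000 m
C+Z_d+Z_r = 0.1500+0.0150+0.0250 = 0.1900 m
S_min ≈ 0.3300+2.7225+1.4000+0.1900  ⇒  S_min = 1857/400 m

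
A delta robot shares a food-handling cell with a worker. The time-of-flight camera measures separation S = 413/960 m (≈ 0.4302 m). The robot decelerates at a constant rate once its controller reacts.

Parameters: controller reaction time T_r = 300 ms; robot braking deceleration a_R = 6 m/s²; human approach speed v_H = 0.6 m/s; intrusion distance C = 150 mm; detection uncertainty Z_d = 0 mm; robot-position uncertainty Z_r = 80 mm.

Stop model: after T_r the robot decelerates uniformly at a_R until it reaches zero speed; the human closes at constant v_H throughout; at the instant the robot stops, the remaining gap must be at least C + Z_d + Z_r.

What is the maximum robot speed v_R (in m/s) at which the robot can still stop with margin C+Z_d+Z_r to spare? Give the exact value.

quadratic (1/12)·v² + (2/5)·v + (-97/4800) = 0
  disc = (2/5)² − 4·(1/12)·(-97/4800) = 2401/14400 ; √disc = 49/120
  v_R = (−(2/5) + 49/120) / (2·(1/12)) = 1/20 m/s
check:
braking lasts T_s = (1/20)/6 = 0.0083 s
robot covers v_R·T_r = 0.0500·0.3000 = 0.0150 m before braking
robot covers 0.0500·0.0083 − ½·6.0000·0.0083² = 0.0002 m while stopping
human closes 0.6000·0.3083 = 0.1850 m
residual clearance needed = 0.1500+0.0000+0.0800 = 0.2300 m
sum ≈ 0.0150+0.0002+0.1850+0.2300 ≈ 0.4302 m = S ✓

v_R_max = 1/20 m/s = 0.0500 m/s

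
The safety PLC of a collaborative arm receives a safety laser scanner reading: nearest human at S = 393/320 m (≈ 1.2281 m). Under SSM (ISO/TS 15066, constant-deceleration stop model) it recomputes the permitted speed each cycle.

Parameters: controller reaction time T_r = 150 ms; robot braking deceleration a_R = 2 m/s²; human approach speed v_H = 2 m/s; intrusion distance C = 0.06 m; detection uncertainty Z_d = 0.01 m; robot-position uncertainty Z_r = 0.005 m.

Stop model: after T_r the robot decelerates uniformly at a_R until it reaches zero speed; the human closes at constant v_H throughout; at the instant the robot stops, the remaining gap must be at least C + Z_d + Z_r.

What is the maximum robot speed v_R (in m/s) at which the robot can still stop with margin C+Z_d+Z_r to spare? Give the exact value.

v_R_max = 13/20 m/s = 0.6500 m/s

at the boundary: (1/4)·v² + (23/20)·v + (-273/320) = 0
  disc = (23/20)² − 4·(1/4)·(-273/320) = 3481/1600 ; √disc = 59/40
  v_R = (−(23/20) + 59/40) / (2·(1/4)) = 13/20 m/s
check:
T_s = v_R/a_R = (13/20)/2 = 0.3250 s
robot covers v_R·T_r = 0.6500·0.1500 = 0.0975 m before braking
braking distance = 0.6500²/(2·2.0000) = 0.1056 m
human closes 2.0000·0.4750 = 0.9500 m
residual clearance needed = 0.0600+0.0100+0.0050 = 0.0750 m
sum ≈ 0.0975+0.1056+0.9500+0.0750 ≈ 1.2281 m = S ✓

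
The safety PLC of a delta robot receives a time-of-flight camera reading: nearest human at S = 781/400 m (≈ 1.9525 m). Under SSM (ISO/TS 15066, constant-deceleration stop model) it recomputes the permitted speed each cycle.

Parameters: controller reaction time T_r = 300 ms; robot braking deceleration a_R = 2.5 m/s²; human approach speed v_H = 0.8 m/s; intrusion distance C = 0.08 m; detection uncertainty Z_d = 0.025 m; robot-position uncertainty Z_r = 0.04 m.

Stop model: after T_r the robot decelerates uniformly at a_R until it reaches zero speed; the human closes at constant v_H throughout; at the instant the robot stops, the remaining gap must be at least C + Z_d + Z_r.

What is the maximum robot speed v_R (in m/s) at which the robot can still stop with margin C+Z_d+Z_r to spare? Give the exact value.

v_R_max = 33/20 m/s = 1.6500 m/s

quadratic (1/5)·v² + (31/50)·v + (-627/400) = 0
  disc = (31/50)² − 4·(1/5)·(-627/400) = 1024/625 ; √disc = 32/25
  v_R = (−(31/50) + 32/25) / (2·(1/5)) = 33/20 m/s
check:
stop time T_s = (33/20)/(5/2) = 0.6600 s
robot covers v_R·T_r = 1.6500·0.3000 = 0.4950 m before braking
robot covers 1.6500·0.6600 − ½·2.5000·0.6600² = 0.5445 m while stopping
human over T_r+T_s: 0.8000·(0.3000+0.6600) = 0.7680 m
margins: 0.0800+0.0250+0.0400 = 0.1450 m
sum ≈ 0.4950+0.5445+0.7680+0.1450 ≈ 1.9525 m = S ✓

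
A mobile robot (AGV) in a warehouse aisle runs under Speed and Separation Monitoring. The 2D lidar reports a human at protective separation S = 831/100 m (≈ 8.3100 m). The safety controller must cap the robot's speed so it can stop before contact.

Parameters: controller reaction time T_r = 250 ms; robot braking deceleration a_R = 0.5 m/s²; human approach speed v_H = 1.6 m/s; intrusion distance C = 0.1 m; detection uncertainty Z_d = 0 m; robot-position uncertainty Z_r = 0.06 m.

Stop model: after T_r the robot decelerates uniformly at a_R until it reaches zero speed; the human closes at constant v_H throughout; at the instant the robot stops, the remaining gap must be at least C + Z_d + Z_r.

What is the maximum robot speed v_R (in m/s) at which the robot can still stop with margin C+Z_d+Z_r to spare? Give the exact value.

collect terms ⇒ (1)·v_R² + (69/20)·v_R + (-31/4) = 0
  disc = (69/20)² − 4·(1)·(-31/4) = 17161/400 ; √disc = 131/20
  v_R = (−(69/20) + 131/20) / (2·(1)) = 31/20 m/s
check:
stop time T_s = (31/20)/(1/2) = 3.1000 s
robot covers v_R·T_r = 1.5500·0.2500 = 0.3875 m before braking
robot under decel: 1.5500²/(2·0.5000) = 2.4025 m
human closes 1.6000·3.3500 = 5.3600 m
residual clearance needed = 0.1000+0.0000+0.0600 = 0.1600 m
sum ≈ 0.3875+2.4025+5.3600+0.1600 ≈ 8.3100 m = S ✓

v_R_max = 31/20 m/s = 1.5500 m/s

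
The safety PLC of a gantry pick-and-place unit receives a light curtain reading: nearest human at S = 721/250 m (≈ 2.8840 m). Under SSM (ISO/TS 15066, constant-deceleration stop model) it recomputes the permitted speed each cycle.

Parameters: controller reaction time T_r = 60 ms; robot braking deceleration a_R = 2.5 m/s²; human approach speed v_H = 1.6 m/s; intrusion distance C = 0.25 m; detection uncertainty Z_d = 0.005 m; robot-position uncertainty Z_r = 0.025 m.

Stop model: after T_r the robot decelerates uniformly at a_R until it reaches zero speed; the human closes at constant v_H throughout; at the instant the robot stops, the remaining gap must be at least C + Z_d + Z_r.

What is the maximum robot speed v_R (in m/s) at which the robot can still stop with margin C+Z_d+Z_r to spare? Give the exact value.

v_R_max = 11/5 m/s = 2.2000 m/s

quadratic (1/5)·v² + (7/10)·v + (-627/250) = 0
  disc = (7/10)² − 4·(1/5)·(-627/250) = 6241/2500 ; √disc = 79/50
  v_R = (−(7/10) + 79/50) / (2·(1/5)) = 11/5 m/s
check:
T_s = v_R/a_R = (11/5)/(5/2) = 0.8800 s
robot in T_r: 2.2000·0.0600 = 0.1320 m
robot under decel: 2.2000²/(2·2.5000) = 0.9680 m
person approaches 1.6000·(0.0600+0.8800) = 1.5040 m
margins: 0.2500+0.0050+0.0250 = 0.2800 m
sum ≈ 0.1320+0.9680+1.5040+0.2800 ≈ 2.8840 m = S ✓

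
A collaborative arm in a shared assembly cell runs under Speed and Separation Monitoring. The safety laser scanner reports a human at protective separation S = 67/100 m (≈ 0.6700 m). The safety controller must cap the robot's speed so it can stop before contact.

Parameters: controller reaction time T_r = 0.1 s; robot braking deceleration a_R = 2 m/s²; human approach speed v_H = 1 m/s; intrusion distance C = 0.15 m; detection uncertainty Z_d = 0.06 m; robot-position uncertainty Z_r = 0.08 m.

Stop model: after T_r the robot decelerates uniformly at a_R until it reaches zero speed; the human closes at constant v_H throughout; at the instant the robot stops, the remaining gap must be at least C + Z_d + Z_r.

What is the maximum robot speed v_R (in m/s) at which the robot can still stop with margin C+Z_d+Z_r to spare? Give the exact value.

collect terms ⇒ (1/4)·v_R² + (3/5)·v_R + (-7/25) = 0
  disc = (3/5)² − 4·(1/4)·(-7/25) = 16/25 ; √disc = 4/5
  v_R = (−(3/5) + 4/5) / (2·(1/4)) = 2/5 m/s
check:
braking lasts T_s = (2/5)/2 = 0.2000 s
robot covers v_R·T_r = 0.4000·0.1000 = 0.0400 m before braking
robot covers 0.4000·0.2000 − ½·2.0000·0.2000² = 0.0400 m while stopping
person approaches 1.0000·(0.1000+0.2000) = 0.3000 m
margins: 0.1500+0.0600+0.0800 = 0.2900 m
sum ≈ 0.0400+0.0400+0.3000+0.2900 ≈ 0.6700 m = S ✓

v_R_max = 2/5 m/s = 0.4000 m/s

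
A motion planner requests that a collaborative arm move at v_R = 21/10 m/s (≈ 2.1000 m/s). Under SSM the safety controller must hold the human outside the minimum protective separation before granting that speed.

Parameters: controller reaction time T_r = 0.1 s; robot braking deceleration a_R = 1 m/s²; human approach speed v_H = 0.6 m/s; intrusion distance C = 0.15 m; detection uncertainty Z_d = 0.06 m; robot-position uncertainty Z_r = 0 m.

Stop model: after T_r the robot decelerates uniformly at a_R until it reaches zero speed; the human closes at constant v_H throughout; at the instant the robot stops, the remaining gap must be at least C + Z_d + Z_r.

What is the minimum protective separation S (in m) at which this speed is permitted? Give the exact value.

T_s = v_R/a_R = (21/10)/1 = 2.1000 s
reaction-phase robot travel = 2.1000·0.1000 = 0.2100 m
robot covers 2.1000·2.1000 − ½·1.0000·2.1000² = 2.2050 m while stopping
human over T_r+T_s: 0.6000·(0.1000+2.1000) = 1.3200 m
residual clearance needed = 0.1500+0.0600+0.0000 = 0.2100 m
S_min ≈ 0.2100+2.2050+1.3200+0.2100  ⇒  S_min = 789/200 m

S_min = 789/200 m = 3.9450 m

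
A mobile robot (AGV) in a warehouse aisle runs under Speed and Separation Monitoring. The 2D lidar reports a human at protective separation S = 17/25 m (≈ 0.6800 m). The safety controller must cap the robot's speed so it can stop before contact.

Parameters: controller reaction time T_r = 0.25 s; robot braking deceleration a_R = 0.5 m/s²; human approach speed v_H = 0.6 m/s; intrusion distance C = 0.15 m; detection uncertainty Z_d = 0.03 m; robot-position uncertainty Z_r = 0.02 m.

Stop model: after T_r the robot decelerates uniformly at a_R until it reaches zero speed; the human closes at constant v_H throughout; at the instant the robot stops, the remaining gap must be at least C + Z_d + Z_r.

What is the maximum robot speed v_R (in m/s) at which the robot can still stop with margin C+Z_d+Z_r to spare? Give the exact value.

quadratic (1)·v² + (29/20)·v + (-33/100) = 0
  disc = (29/20)² − 4·(1)·(-33/100) = 1369/400 ; √disc = 37/20
  v_R = (−(29/20) + 37/20) / (2·(1)) = 1/5 m/s
check:
T_s = v_R/a_R = (1/5)/(1/2) = 0.4000 s
reaction-phase robot travel = 0.2000·0.2500 = 0.0500 m
braking distance = 0.2000²/(2·0.5000) = 0.0400 m
human over T_r+T_s: 0.6000·(0.2500+0.4000) = 0.3900 m
C+Z_d+Z_r = 0.1500+0.0300+0.0200 = 0.2000 m
sum ≈ 0.0500+0.0400+0.3900+0.2000 ≈ 0.6800 m = S ✓

v_R_max = 1/5 m/s = 0.2000 m/s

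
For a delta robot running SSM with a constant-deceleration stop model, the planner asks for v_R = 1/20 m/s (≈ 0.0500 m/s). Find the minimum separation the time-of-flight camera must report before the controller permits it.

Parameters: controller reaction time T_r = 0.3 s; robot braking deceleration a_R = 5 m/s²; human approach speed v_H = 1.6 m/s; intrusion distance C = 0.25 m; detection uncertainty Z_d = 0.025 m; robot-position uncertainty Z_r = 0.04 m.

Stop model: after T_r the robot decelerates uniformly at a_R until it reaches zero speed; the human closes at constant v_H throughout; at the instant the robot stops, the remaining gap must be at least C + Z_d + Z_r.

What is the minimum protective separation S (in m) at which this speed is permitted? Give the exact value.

braking lasts T_s = (1/20)/5 = 0.0100 s
reaction-phase robot travel = 0.0500·0.3000 = 0.0150 m
braking distance = 0.0500²/(2·5.0000) = 0.0003 m
human closes 1.6000·0.3100 = 0.4960 m
residual clearance needed = 0.2500+0.0250+0.0400 = 0.3150 m
S_min ≈ 0.0150+0.0003+0.4960+0.3150  ⇒  S_min = 661/800 m

S_min = 661/800 m = 0.8263 m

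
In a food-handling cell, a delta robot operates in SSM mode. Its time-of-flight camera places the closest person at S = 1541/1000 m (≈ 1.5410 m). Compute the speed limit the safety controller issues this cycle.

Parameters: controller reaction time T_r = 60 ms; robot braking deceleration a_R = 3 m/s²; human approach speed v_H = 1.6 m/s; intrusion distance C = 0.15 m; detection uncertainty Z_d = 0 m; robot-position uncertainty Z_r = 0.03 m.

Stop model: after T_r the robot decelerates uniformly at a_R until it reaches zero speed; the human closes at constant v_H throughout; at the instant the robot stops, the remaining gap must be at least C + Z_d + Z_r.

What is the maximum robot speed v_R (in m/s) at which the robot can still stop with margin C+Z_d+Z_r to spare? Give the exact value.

quadratic (1/6)·v² + (89/150)·v + (-253/200) = 0
  disc = (89/150)² − 4·(1/6)·(-253/200) = 6724/5625 ; √disc = 82/75
  v_R = (−(89/150) + 82/75) / (2·(1/6)) = 3/2 m/s
check:
stop time T_s = (3/2)/3 = 0.5000 s
robot covers v_R·T_r = 1.5000·0.0600 = 0.0900 m before braking
robot under decel: 1.5000²/(2·3.0000) = 0.3750 m
human over T_r+T_s: 1.6000·(0.0600+0.5000) = 0.8960 m
residual clearance needed = 0.1500+0.0000+0.0300 = 0.1800 m
sum ≈ 0.0900+0.3750+0.8960+0.1800 ≈ 1.5410 m = S ✓

v_R_max = 3/2 m/s = 1.5000 m/s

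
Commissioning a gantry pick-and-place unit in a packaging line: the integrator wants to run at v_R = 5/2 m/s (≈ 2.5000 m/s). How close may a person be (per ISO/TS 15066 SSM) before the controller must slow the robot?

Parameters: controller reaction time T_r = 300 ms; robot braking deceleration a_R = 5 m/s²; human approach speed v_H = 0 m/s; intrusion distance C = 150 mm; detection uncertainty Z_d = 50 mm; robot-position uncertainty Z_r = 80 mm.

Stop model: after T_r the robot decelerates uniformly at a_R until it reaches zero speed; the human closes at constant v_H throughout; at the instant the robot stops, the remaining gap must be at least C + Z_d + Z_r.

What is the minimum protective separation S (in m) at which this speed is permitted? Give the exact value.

T_s = v_R/a_R = (5/2)/5 = 0.5000 s
reaction-phase robot travel = 2.5000·0.3000 = 0.7500 m
robot under decel: 2.5000²/(2·5.0000) = 0.6250 m
human over T_r+T_s: 0.0000·(0.3000+0.5000) = 0.0000 m
margins: 0.1500+0.0500+0.0800 = 0.2800 m
S_min ≈ 0.7500+0.6250+0.0000+0.2800  ⇒  S_min = 331/200 m

S_min = 331/200 m = 1.6550 m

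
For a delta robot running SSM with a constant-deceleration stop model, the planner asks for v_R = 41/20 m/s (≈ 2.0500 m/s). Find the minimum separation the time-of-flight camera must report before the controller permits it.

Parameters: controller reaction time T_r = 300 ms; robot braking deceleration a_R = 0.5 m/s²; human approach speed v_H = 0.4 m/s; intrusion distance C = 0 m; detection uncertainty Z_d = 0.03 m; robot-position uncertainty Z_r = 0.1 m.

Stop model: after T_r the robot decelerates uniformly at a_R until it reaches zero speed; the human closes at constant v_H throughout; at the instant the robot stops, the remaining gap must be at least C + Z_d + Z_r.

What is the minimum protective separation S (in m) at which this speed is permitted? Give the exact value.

S_min = 2683/400 m = 6.7075 m

braking lasts T_s = (41/20)/(1/2) = 4.1000 s
robot in T_r: 2.0500·0.3000 = 0.6150 m
braking distance = 2.0500²/(2·0.5000) = 4.2025 m
human closes 0.4000·4.4000 = 1.7600 m
margins: 0.0000+0.0300+0.1000 = 0.1300 m
S_min ≈ 0.6150+4.2025+1.7600+0.1300  ⇒  S_min = 2683/400 m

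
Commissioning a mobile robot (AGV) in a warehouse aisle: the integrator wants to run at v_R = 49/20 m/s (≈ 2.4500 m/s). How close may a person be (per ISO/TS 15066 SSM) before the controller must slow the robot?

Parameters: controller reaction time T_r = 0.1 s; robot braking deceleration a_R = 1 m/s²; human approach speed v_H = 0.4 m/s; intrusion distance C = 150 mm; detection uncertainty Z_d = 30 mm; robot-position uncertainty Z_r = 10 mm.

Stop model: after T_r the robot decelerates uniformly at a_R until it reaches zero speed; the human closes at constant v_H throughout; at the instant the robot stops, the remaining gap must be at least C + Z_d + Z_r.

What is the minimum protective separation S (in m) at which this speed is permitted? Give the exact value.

braking lasts T_s = (49/20)/1 = 2.4500 s
robot covers v_R·T_r = 2.4500·0.1000 = 0.2450 m before braking
braking distance = 2.4500²/(2·1.0000) = 3.0013 m
human over T_r+T_s: 0.4000·(0.1000+2.4500) = 1.0200 m
residual clearance needed = 0.1500+0.0300+0.0100 = 0.1900 m
S_min ≈ 0.2450+3.0013+1.0200+0.1900  ⇒  S_min = 713/160 m

S_min = 713/160 m = 4.4562 m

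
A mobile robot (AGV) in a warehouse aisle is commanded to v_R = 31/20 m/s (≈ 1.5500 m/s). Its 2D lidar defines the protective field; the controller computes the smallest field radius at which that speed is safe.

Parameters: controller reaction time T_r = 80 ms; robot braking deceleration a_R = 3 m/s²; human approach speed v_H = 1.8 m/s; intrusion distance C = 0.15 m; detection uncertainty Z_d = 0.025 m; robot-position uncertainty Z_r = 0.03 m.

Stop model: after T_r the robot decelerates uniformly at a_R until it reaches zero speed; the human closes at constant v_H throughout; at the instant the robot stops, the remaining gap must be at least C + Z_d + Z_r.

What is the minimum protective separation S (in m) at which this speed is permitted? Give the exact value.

stop time T_s = (31/20)/3 = 0.5167 s
robot in T_r: 1.5500·0.0800 = 0.1240 m
robot covers 1.5500·0.5167 − ½·3.0000·0.5167² = 0.4004 m while stopping
human over T_r+T_s: 1.8000·(0.0800+0.5167) = 1.0740 m
margins: 0.1500+0.0250+0.0300 = 0.2050 m
S_min ≈ 0.1240+0.4004+1.0740+0.2050  ⇒  S_min = 21641/12000 m

S_min = 21641/12000 m = 1.8034 m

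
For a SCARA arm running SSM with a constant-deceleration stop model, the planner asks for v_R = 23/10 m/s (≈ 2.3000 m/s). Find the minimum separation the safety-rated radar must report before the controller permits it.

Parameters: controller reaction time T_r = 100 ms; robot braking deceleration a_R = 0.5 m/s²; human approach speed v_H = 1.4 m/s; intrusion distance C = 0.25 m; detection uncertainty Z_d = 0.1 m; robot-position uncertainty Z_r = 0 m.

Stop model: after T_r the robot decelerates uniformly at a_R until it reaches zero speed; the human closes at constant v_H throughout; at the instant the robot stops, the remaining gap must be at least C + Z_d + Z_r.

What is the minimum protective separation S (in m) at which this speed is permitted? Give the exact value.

braking lasts T_s = (23/10)/(1/2) = 4.6000 s
robot covers v_R·T_r = 2.3000·0.1000 = 0.2300 m before braking
robot under decel: 2.3000²/(2·0.5000) = 5.2900 m
human closes 1.4000·4.7000 = 6.5800 m
C+Z_d+Z_r = 0.2500+0.1000+0.0000 = 0.3500 m
S_min ≈ 0.2300+5.2900+6.5800+0.3500  ⇒  S_min = 249/20 m

S_min = 249/20 m = 12.4500 m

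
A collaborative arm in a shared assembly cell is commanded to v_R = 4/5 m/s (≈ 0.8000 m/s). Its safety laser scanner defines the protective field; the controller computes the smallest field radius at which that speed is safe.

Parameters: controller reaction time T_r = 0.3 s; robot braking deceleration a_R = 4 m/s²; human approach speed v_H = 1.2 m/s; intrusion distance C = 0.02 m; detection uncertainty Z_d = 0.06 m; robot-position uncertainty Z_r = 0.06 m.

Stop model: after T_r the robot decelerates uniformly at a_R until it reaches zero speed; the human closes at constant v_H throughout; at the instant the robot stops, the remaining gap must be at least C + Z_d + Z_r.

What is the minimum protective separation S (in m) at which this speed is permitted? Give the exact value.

S_min = 53/50 m = 1.0600 m

braking lasts T_s = (4/5)/4 = 0.2000 s
robot in T_r: 0.8000·0.3000 = 0.2400 m
robot under decel: 0.8000²/(2·4.0000) = 0.0800 m
person approaches 1.2000·(0.3000+0.2000) = 0.6000 m
residual clearance needed = 0.0200+0.0600+0.0600 = 0.1400 m
S_min ≈ 0.2400+0.0800+0.6000+0.1400  ⇒  S_min = 53/50 m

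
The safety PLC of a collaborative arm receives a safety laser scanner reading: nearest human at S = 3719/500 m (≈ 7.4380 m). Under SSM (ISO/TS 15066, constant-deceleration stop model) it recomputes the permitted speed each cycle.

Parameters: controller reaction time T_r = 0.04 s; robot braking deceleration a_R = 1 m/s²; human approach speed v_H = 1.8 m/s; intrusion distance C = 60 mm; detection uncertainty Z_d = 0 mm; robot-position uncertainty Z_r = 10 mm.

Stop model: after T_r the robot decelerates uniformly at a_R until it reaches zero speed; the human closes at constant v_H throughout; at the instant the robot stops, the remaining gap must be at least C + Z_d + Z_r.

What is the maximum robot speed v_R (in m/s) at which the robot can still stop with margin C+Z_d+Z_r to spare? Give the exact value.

v_R_max = 12/5 m/s = 2.4000 m/s

quadratic (1/2)·v² + (46/25)·v + (-912/125) = 0
  disc = (46/25)² − 4·(1/2)·(-912/125) = 11236/625 ; √disc = 106/25
  v_R = (−(46/25) + 106/25) / (2·(1/2)) = 12/5 m/s
check:
T_s = v_R/a_R = (12/5)/1 = 2.4000 s
reaction-phase robot travel = 2.4000·0.0400 = 0.0960 m
robot under decel: 2.4000²/(2·1.0000) = 2.8800 m
human closes 1.8000·2.4400 = 4.3920 m
margins: 0.0600+0.0000+0.0100 = 0.0700 m
sum ≈ 0.0960+2.8800+4.3920+0.0700 ≈ 7.4380 m = S ✓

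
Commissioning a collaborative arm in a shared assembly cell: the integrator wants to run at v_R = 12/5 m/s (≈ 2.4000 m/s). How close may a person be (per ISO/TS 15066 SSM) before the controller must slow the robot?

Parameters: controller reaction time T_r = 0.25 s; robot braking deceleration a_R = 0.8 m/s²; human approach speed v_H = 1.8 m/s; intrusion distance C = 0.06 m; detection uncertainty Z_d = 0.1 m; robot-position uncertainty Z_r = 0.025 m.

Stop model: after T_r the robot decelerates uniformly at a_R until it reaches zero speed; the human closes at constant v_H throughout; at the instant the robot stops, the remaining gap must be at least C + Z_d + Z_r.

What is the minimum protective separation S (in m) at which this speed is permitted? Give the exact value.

S_min = 2047/200 m = 10.2350 m

braking lasts T_s = (12/5)/(4/5) = 3.0000 s
robot in T_r: 2.4000·0.2500 = 0.6000 m
braking distance = 2.4000²/(2·0.8000) = 3.6000 m
human closes 1.8000·3.2500 = 5.8500 m
margins: 0.0600+0.1000+0.0250 = 0.1850 m
S_min ≈ 0.6000+3.6000+5.8500+0.1850  ⇒  S_min = 2047/200 m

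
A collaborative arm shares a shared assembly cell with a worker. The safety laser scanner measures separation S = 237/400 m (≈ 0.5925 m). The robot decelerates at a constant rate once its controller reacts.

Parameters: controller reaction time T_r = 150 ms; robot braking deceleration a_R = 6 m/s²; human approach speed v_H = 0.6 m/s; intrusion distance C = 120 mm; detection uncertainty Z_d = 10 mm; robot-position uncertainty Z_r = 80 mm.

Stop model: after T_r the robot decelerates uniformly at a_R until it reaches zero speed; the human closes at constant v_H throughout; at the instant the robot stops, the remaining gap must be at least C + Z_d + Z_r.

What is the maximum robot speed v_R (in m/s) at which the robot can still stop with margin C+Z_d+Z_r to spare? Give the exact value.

at the boundary: (1/12)·v² + (1/4)·v + (-117/400) = 0
  disc = (1/4)² − 4·(1/12)·(-117/400) = 4/25 ; √disc = 2/5
  v_R = (−(1/4) + 2/5) / (2·(1/12)) = 9/10 m/s
check:
T_s = v_R/a_R = (9/10)/6 = 0.1500 s
reaction-phase robot travel = 0.9000·0.1500 = 0.1350 m
braking distance = 0.9000²/(2·6.0000) = 0.0675 m
human over T_r+T_s: 0.6000·(0.1500+0.1500) = 0.1800 m
C+Z_d+Z_r = 0.1200+0.0100+0.0800 = 0.2100 m
sum ≈ 0.1350+0.0675+0.1800+0.2100 ≈ 0.5925 m = S ✓

v_R_max = 9/10 m/s = 0.9000 m/s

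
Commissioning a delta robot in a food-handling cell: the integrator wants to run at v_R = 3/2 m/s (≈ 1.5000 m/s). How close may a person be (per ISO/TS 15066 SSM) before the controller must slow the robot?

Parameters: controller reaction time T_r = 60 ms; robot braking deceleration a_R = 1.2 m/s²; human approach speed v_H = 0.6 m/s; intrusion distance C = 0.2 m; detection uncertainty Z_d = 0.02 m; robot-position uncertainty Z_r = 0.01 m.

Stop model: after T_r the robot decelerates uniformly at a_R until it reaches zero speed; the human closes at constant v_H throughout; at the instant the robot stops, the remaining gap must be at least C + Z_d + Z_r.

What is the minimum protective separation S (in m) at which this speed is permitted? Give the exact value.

S_min = 4087/2000 m = 2.0435 m

stop time T_s = (3/2)/(6/5) = 1.2500 s
reaction-phase robot travel = 1.5000·0.0600 = 0.0900 m
robot covers 1.5000·1.2500 − ½·1.2000·1.2500² = 0.9375 m while stopping
human closes 0.6000·1.3100 = 0.7860 m
C+Z_d+Z_r = 0.2000+0.0200+0.0100 = 0.2300 m
S_min ≈ 0.0900+0.9375+0.7860+0.2300  ⇒  S_min = 4087/2000 m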